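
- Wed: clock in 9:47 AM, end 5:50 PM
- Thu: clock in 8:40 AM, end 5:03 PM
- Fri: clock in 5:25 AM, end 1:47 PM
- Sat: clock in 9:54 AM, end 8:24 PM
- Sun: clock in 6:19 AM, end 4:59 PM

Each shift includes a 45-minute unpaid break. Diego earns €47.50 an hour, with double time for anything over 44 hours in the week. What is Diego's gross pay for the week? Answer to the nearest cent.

€2005.29

Wed: 9:47 AM–5:50 PM = 8 h 3 min; less 45 min break → 7 h 18 min
Thu: 8:40 AM–5:03 PM = 8 h 23 min; less 45 min break → 7 h 38 min
Fri: 5:25 AM–1:47 PM = 8 h 22 min; less 45 min break → 7 h 37 min
Sat: 9:54 AM–8:24 PM = 10 h 30 min; less 45 min break → 9 h 45 min
Sun: 6:19 AM–4:59 PM = 10 h 40 min; less 45 min break → 9 h 55 min
Total worked: 42 h 13 min = 2533 min.
Regular 42 h 13 min = 2533 min at €47.50/h; overtime 0 h 0 min = 0 min at €95.00/h.
Pay = (2533 × €47.50 + 0 × €95.00) ÷ 60 = €2005.29.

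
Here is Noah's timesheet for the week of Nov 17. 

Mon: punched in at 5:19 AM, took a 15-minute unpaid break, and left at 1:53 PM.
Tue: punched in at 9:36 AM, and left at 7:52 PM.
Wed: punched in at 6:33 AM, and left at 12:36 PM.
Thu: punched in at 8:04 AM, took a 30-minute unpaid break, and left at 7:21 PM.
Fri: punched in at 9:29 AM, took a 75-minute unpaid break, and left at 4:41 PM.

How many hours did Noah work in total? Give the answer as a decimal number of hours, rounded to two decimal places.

Mon: 5:19 AM–1:53 PM = 8 h 34 min; less 15 min break → 8 h 19 min
Tue: 9:36 AM–7:52 PM = 10 h 16 min
Wed: 6:33 AM–12:36 PM = 6 h 3 min
Thu: 8:04 AM–7:21 PM = 11 h 17 min; less 30 min break → 10 h 47 min
Fri: 9:29 AM–4:41 PM = 7 h 12 min; less 75 min break → 5 h 57 min
Total: 8 h 19 min + 10 h 16 min + 6 h 3 min + 10 h 47 min + 5 h 57 min = 41 h 22 min.

41.37 hours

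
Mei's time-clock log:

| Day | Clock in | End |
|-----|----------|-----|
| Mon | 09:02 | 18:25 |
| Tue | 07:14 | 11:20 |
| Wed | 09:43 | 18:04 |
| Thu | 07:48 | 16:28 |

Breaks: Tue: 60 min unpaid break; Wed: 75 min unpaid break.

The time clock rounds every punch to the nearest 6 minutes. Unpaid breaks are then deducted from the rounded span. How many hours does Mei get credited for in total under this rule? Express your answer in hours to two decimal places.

28.35 hours

Mon: in 09:02→09:00, out 18:25→18:24; 9 h 24 min
Tue: in 07:14→07:12, out 11:20→11:18; 4 h 6 min − 60 min = 3 h 6 min
Wed: in 09:43→09:42, out 18:04→18:06; 8 h 24 min − 75 min = 7 h 9 min
Thu: in 07:48→07:48, out 16:28→16:30; 8 h 42 min
Total credited: 28 h 21 min.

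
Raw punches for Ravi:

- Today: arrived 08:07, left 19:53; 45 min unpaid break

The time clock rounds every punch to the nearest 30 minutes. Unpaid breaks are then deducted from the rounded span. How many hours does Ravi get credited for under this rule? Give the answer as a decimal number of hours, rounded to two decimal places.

11.25 hours

Today: in 08:07→08:00, out 19:53→20:00; 12 h 0 min − 45 min = 11 h 15 min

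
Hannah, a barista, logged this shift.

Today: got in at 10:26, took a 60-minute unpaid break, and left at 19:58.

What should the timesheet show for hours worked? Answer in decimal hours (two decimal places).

8.53 hours

Today: 10:26–19:58 = 9 h 32 min; less 60 min break → 8 h 32 min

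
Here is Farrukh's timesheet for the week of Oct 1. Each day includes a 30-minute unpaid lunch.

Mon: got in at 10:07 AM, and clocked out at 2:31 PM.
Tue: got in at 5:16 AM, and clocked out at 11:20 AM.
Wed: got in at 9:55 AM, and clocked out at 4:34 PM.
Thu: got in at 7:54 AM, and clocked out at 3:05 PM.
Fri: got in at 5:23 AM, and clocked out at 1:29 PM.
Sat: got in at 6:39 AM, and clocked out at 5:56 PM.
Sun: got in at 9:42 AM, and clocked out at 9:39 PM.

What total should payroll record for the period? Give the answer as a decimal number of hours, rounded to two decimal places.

Mon: 10:07 AM–2:31 PM = 4 h 24 min; less 30 min break → 3 h 54 min
Tue: 5:16 AM–11:20 AM = 6 h 4 min; less 30 min break → 5 h 34 min
Wed: 9:55 AM–4:34 PM = 6 h 39 min; less 30 min break → 6 h 9 min
Thu: 7:54 AM–3:05 PM = 7 h 11 min; less 30 min break → 6 h 41 min
Fri: 5:23 AM–1:29 PM = 8 h 6 min; less 30 min break → 7 h 36 min
Sat: 6:39 AM–5:56 PM = 11 h 17 min; less 30 min break → 10 h 47 min
Sun: 9:42 AM–9:39 PM = 11 h 57 min; less 30 min break → 11 h 27 min
Total: 3 h 54 min + 5 h 34 min + 6 h 9 min + 6 h 41 min + 7 h 36 min + 10 h 47 min + 11 h 27 min = 52 h 8 min.

52.13 hours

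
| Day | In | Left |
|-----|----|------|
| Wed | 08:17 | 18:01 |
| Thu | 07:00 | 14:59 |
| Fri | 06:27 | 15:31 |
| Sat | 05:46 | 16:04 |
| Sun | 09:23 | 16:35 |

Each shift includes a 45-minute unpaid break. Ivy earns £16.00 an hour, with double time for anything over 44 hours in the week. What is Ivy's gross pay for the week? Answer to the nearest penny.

Wed: 08:17–18:01 = 9 h 44 min; less 45 min break → 8 h 59 min
Thu: 07:00–14:59 = 7 h 59 min; less 45 min break → 7 h 14 min
Fri: 06:27–15:31 = 9 h 4 min; less 45 min break → 8 h 19 min
Sat: 05:46–16:04 = 10 h 18 min; less 45 min break → 9 h 33 min
Sun: 09:23–16:35 = 7 h 12 min; less 45 min break → 6 h 27 min
Total worked: 40 h 32 min = 2432 min.
Regular 40 h 32 min = 2432 min at £16.00/h; overtime 0 h 0 min = 0 min at £32.00/h.
Pay = (2432 × £16.00 + 0 × £32.00) ÷ 60 = £648.53.

£648.53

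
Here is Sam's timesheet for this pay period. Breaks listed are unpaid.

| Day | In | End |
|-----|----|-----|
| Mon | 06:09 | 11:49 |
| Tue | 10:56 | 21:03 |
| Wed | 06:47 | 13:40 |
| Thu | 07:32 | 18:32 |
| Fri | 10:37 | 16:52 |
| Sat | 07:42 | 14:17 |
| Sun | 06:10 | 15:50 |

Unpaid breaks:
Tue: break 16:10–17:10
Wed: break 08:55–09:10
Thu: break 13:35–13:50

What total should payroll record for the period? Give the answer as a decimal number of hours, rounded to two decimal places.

54.67 hours

Mon: 06:09–11:49 = 5 h 40 min
Tue: 10:56–21:03 = 10 h 7 min; less 60 min break → 9 h 7 min
Wed: 06:47–13:40 = 6 h 53 min; less 15 min break → 6 h 38 min
Thu: 07:32–18:32 = 11 h 0 min; less 15 min break → 10 h 45 min
Fri: 10:37–16:52 = 6 h 15 min
Sat: 07:42–14:17 = 6 h 35 min
Sun: 06:10–15:50 = 9 h 40 min
Total: 5 h 40 min + 9 h 7 min + 6 h 38 min + 10 h 45 min + 6 h 15 min + 6 h 35 min + 9 h 40 min = 54 h 40 min.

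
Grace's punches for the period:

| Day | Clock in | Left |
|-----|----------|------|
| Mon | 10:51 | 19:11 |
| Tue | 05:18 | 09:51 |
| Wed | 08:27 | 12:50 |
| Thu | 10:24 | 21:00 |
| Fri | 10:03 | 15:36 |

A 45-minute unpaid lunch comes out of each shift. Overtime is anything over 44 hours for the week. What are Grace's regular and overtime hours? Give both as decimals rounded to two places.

Regular 29.67 hours, overtime 0.00 hours

Mon: 10:51–19:11 = 8 h 20 min; less 45 min break → 7 h 35 min
Tue: 05:18–09:51 = 4 h 33 min; less 45 min break → 3 h 48 min
Wed: 08:27–12:50 = 4 h 23 min; less 45 min break → 3 h 38 min
Thu: 10:24–21:00 = 10 h 36 min; less 45 min break → 9 h 51 min
Fri: 10:03–15:36 = 5 h 33 min; less 45 min break → 4 h 48 min
Total worked: 29 h 40 min = 29.67 h.
Threshold 44 h → overtime 0 h 0 min, regular 29 h 40 min.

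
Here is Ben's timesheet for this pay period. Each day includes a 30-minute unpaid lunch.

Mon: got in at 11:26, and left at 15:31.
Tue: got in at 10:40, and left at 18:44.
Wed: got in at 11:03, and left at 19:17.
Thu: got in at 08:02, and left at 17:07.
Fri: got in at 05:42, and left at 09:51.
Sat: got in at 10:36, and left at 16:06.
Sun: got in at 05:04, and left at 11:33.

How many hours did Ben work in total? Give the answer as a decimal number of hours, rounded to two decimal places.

Mon: 11:26–15:31 = 4 h 5 min; less 30 min break → 3 h 35 min
Tue: 10:40–18:44 = 8 h 4 min; less 30 min break → 7 h 34 min
Wed: 11:03–19:17 = 8 h 14 min; less 30 min break → 7 h 44 min
Thu: 08:02–17:07 = 9 h 5 min; less 30 min break → 8 h 35 min
Fri: 05:42–09:51 = 4 h 9 min; less 30 min break → 3 h 39 min
Sat: 10:36–16:06 = 5 h 30 min; less 30 min break → 5 h 0 min
Sun: 05:04–11:33 = 6 h 29 min; less 30 min break → 5 h 59 min
Total: 3 h 35 min + 7 h 34 min + 7 h 44 min + 8 h 35 min + 3 h 39 min + 5 h 0 min + 5 h 59 min = 42 h 6 min.

42.10 hours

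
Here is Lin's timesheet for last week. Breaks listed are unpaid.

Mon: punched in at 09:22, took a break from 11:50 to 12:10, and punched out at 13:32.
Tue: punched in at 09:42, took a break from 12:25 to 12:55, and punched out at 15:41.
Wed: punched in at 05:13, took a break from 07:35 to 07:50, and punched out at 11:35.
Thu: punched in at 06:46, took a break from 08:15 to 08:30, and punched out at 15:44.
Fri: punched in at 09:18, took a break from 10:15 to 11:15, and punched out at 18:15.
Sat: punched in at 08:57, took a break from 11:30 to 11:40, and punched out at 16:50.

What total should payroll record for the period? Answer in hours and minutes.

Mon: 09:22–13:32 = 4 h 10 min; less 20 min break → 3 h 50 min
Tue: 09:42–15:41 = 5 h 59 min; less 30 min break → 5 h 29 min
Wed: 05:13–11:35 = 6 h 22 min; less 15 min break → 6 h 7 min
Thu: 06:46–15:44 = 8 h 58 min; less 15 min break → 8 h 43 min
Fri: 09:18–18:15 = 8 h 57 min; less 60 min break → 7 h 57 min
Sat: 08:57–16:50 = 7 h 53 min; less 10 min break → 7 h 43 min
Total: 3 h 50 min + 5 h 29 min + 6 h 7 min + 8 h 43 min + 7 h 57 min + 7 h 43 min = 39 h 49 min.

39 h 49 min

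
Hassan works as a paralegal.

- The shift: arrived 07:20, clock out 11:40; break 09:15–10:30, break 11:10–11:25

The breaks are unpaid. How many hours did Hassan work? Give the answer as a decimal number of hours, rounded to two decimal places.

The shift: 07:20–11:40 = 4 h 20 min; less 90 min break → 2 h 50 min

2.83 hours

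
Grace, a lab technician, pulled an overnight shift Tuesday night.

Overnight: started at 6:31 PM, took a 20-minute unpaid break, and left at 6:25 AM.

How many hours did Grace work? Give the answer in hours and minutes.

11 h 34 min

Overnight: 6:31 PM → midnight = 5 h 29 min; midnight → 6:25 AM = 6 h 25 min; span 11 h 54 min; less 20 min break → 11 h 34 min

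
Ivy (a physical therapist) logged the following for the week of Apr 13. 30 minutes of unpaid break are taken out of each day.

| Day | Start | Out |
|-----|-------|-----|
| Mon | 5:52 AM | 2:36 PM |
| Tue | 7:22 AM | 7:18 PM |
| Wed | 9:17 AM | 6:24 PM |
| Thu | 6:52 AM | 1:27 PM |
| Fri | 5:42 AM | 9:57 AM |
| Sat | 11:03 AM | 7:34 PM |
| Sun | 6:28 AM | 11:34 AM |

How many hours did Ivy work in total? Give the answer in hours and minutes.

50 h 44 min

Mon: 5:52 AM–2:36 PM = 8 h 44 min; less 30 min break → 8 h 14 min
Tue: 7:22 AM–7:18 PM = 11 h 56 min; less 30 min break → 11 h 26 min
Wed: 9:17 AM–6:24 PM = 9 h 7 min; less 30 min break → 8 h 37 min
Thu: 6:52 AM–1:27 PM = 6 h 35 min; less 30 min break → 6 h 5 min
Fri: 5:42 AM–9:57 AM = 4 h 15 min; less 30 min break → 3 h 45 min
Sat: 11:03 AM–7:34 PM = 8 h 31 min; less 30 min break → 8 h 1 min
Sun: 6:28 AM–11:34 AM = 5 h 6 min; less 30 min break → 4 h 36 min
Total: 8 h 14 min + 11 h 26 min + 8 h 37 min + 6 h 5 min + 3 h 45 min + 8 h 1 min + 4 h 36 min = 50 h 44 min.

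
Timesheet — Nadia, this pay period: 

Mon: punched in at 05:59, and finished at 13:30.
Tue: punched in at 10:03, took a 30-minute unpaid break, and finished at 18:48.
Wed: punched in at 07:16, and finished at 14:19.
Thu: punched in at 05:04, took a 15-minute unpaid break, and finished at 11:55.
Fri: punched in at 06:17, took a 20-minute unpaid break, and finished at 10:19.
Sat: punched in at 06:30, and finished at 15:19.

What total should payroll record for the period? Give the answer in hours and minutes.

Mon: 05:59–13:30 = 7 h 31 min
Tue: 10:03–18:48 = 8 h 45 min; less 30 min break → 8 h 15 min
Wed: 07:16–14:19 = 7 h 3 min
Thu: 05:04–11:55 = 6 h 51 min; less 15 min break → 6 h 36 min
Fri: 06:17–10:19 = 4 h 2 min; less 20 min break → 3 h 42 min
Sat: 06:30–15:19 = 8 h 49 min
Total: 7 h 31 min + 8 h 15 min + 7 h 3 min + 6 h 36 min + 3 h 42 min + 8 h 49 min = 41 h 56 min.

41 h 56 min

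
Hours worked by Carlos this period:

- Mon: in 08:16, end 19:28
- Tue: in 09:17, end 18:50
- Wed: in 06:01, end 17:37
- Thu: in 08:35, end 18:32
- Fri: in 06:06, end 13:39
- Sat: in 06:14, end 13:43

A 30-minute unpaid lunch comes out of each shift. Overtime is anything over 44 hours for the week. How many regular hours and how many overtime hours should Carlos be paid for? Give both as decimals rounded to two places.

Mon: 08:16–19:28 = 11 h 12 min; less 30 min break → 10 h 42 min
Tue: 09:17–18:50 = 9 h 33 min; less 30 min break → 9 h 3 min
Wed: 06:01–17:37 = 11 h 36 min; less 30 min break → 11 h 6 min
Thu: 08:35–18:32 = 9 h 57 min; less 30 min break → 9 h 27 min
Fri: 06:06–13:39 = 7 h 33 min; less 30 min break → 7 h 3 min
Sat: 06:14–13:43 = 7 h 29 min; less 30 min break → 6 h 59 min
Total worked: 54 h 20 min = 54.33 h.
Threshold 44 h → overtime 10 h 20 min, regular 44 h 0 min.

Regular 44.00 hours, overtime 10.33 hours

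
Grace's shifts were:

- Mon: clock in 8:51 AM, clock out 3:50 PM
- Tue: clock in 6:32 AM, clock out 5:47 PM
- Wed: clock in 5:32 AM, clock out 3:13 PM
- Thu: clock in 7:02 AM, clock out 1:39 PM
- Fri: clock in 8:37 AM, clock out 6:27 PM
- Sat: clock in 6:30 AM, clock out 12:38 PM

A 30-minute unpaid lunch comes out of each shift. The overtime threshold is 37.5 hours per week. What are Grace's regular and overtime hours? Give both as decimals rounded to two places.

Regular 37.50 hours, overtime 10.00 hours

Mon: 8:51 AM–3:50 PM = 6 h 59 min; less 30 min break → 6 h 29 min
Tue: 6:32 AM–5:47 PM = 11 h 15 min; less 30 min break → 10 h 45 min
Wed: 5:32 AM–3:13 PM = 9 h 41 min; less 30 min break → 9 h 11 min
Thu: 7:02 AM–1:39 PM = 6 h 37 min; less 30 min break → 6 h 7 min
Fri: 8:37 AM–6:27 PM = 9 h 50 min; less 30 min break → 9 h 20 min
Sat: 6:30 AM–12:38 PM = 6 h 8 min; less 30 min break → 5 h 38 min
Total worked: 47 h 30 min = 47.50 h.
Threshold 37.5 h → overtime 10 h 0 min, regular 37 h 30 min.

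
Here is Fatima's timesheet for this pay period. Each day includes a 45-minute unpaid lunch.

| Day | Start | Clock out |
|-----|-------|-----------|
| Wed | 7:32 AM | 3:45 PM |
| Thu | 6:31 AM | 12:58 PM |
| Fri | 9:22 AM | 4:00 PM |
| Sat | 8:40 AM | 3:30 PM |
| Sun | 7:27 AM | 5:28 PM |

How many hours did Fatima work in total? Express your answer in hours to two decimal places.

Wed: 7:32 AM–3:45 PM = 8 h 13 min; less 45 min break → 7 h 28 min
Thu: 6:31 AM–12:58 PM = 6 h 27 min; less 45 min break → 5 h 42 min
Fri: 9:22 AM–4:00 PM = 6 h 38 min; less 45 min break → 5 h 53 min
Sat: 8:40 AM–3:30 PM = 6 h 50 min; less 45 min break → 6 h 5 min
Sun: 7:27 AM–5:28 PM = 10 h 1 min; less 45 min break → 9 h 16 min
Total: 7 h 28 min + 5 h 42 min + 5 h 53 min + 6 h 5 min + 9 h 16 min = 34 h 24 min.

34.40 hours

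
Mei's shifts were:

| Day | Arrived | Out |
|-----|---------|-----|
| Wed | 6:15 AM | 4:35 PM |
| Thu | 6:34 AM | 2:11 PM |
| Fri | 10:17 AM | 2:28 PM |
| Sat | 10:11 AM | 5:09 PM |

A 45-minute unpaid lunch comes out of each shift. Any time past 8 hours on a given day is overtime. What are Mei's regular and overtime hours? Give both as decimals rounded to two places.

Wed: 6:15 AM–4:35 PM = 10 h 20 min; less 45 min break → 9 h 35 min
Thu: 6:34 AM–2:11 PM = 7 h 37 min; less 45 min break → 6 h 52 min
Fri: 10:17 AM–2:28 PM = 4 h 11 min; less 45 min break → 3 h 26 min
Sat: 10:11 AM–5:09 PM = 6 h 58 min; less 45 min break → 6 h 13 min
Wed reg 8 h 0 min / OT 1 h 35 min; Thu reg 6 h 52 min / OT 0 h 0 min; Fri reg 3 h 26 min / OT 0 h 0 min; Sat reg 6 h 13 min / OT 0 h 0 min.
Totals: regular 24 h 31 min, overtime 1 h 35 min.

Regular 24.52 hours, overtime 1.58 hours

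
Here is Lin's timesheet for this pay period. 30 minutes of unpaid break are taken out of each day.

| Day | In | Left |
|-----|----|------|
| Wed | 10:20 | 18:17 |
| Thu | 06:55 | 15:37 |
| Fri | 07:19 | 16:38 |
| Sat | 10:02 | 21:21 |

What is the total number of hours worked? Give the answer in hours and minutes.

Wed: 10:20–18:17 = 7 h 57 min; less 30 min break → 7 h 27 min
Thu: 06:55–15:37 = 8 h 42 min; less 30 min break → 8 h 12 min
Fri: 07:19–16:38 = 9 h 19 min; less 30 min break → 8 h 49 min
Sat: 10:02–21:21 = 11 h 19 min; less 30 min break → 10 h 49 min
Total: 7 h 27 min + 8 h 12 min + 8 h 49 min + 10 h 49 min = 35 h 17 min.

35 h 17 min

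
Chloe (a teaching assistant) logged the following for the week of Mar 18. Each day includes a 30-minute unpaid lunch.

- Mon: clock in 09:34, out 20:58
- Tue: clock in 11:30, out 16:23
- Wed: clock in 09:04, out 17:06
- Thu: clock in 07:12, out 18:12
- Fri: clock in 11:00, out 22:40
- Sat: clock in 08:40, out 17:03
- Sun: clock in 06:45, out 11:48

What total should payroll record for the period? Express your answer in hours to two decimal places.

56.92 hours

Mon: 09:34–20:58 = 11 h 24 min; less 30 min break → 10 h 54 min
Tue: 11:30–16:23 = 4 h 53 min; less 30 min break → 4 h 23 min
Wed: 09:04–17:06 = 8 h 2 min; less 30 min break → 7 h 32 min
Thu: 07:12–18:12 = 11 h 0 min; less 30 min break → 10 h 30 min
Fri: 11:00–22:40 = 11 h 40 min; less 30 min break → 11 h 10 min
Sat: 08:40–17:03 = 8 h 23 min; less 30 min break → 7 h 53 min
Sun: 06:45–11:48 = 5 h 3 min; less 30 min break → 4 h 33 min
Total: 10 h 54 min + 4 h 23 min + 7 h 32 min + 10 h 30 min + 11 h 10 min + 7 h 53 min + 4 h 33 min = 56 h 55 min.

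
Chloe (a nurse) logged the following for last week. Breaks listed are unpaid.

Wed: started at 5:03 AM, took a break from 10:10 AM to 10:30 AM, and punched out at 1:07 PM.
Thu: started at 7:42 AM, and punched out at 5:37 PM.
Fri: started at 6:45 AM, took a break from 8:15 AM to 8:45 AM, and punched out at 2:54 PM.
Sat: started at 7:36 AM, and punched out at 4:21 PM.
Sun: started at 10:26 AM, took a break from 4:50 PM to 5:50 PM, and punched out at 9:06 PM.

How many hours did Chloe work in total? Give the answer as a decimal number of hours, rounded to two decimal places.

43.72 hours

Wed: 5:03 AM–1:07 PM = 8 h 4 min; less 20 min break → 7 h 44 min
Thu: 7:42 AM–5:37 PM = 9 h 55 min
Fri: 6:45 AM–2:54 PM = 8 h 9 min; less 30 min break → 7 h 39 min
Sat: 7:36 AM–4:21 PM = 8 h 45 min
Sun: 10:26 AM–9:06 PM = 10 h 40 min; less 60 min break → 9 h 40 min
Total: 7 h 44 min + 9 h 55 min + 7 h 39 min + 8 h 45 min + 9 h 40 min = 43 h 43 min.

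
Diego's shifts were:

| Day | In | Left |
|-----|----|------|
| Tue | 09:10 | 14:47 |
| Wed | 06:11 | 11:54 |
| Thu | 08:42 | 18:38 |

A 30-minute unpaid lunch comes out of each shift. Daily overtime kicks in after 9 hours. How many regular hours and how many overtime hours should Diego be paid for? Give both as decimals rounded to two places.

Tue: 09:10–14:47 = 5 h 37 min; less 30 min break → 5 h 7 min
Wed: 06:11–11:54 = 5 h 43 min; less 30 min break → 5 h 13 min
Thu: 08:42–18:38 = 9 h 56 min; less 30 min break → 9 h 26 min
Tue reg 5 h 7 min / OT 0 h 0 min; Wed reg 5 h 13 min / OT 0 h 0 min; Thu reg 9 h 0 min / OT 0 h 26 min.
Totals: regular 19 h 20 min, overtime 0 h 26 min.

Regular 19.33 hours, overtime 0.43 hours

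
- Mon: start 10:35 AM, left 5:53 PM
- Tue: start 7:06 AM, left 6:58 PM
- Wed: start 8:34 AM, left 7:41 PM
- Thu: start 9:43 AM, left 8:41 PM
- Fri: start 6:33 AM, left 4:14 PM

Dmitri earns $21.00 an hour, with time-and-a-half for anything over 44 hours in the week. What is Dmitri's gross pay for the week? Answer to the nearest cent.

Mon: 10:35 AM–5:53 PM = 7 h 18 min
Tue: 7:06 AM–6:58 PM = 11 h 52 min
Wed: 8:34 AM–7:41 PM = 11 h 7 min
Thu: 9:43 AM–8:41 PM = 10 h 58 min
Fri: 6:33 AM–4:14 PM = 9 h 41 min
Total worked: 50 h 56 min = 3056 min.
Regular 44 h 0 min = 2640 min at $21.00/h; overtime 6 h 56 min = 416 min at $31.50/h.
Pay = (2640 × $21.00 + 416 × $31.50) ÷ 60 = $1142.40.

$1142.40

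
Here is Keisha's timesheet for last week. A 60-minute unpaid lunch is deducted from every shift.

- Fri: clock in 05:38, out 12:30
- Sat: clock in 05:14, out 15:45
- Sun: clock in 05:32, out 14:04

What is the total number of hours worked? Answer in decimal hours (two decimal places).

Fri: 05:38–12:30 = 6 h 52 min; less 60 min break → 5 h 52 min
Sat: 05:14–15:45 = 10 h 31 min; less 60 min break → 9 h 31 min
Sun: 05:32–14:04 = 8 h 32 min; less 60 min break → 7 h 32 min
Total: 5 h 52 min + 9 h 31 min + 7 h 32 min = 22 h 55 min.

22.92 hours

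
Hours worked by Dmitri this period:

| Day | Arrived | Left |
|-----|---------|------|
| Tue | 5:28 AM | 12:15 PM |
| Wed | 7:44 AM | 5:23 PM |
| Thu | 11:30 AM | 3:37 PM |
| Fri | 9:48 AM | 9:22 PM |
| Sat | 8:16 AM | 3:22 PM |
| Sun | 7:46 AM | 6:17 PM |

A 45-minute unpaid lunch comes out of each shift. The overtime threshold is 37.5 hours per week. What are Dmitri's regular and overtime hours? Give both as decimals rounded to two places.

Regular 37.50 hours, overtime 7.73 hours

Tue: 5:28 AM–12:15 PM = 6 h 47 min; less 45 min break → 6 h 2 min
Wed: 7:44 AM–5:23 PM = 9 h 39 min; less 45 min break → 8 h 54 min
Thu: 11:30 AM–3:37 PM = 4 h 7 min; less 45 min break → 3 h 22 min
Fri: 9:48 AM–9:22 PM = 11 h 34 min; less 45 min break → 10 h 49 min
Sat: 8:16 AM–3:22 PM = 7 h 6 min; less 45 min break → 6 h 21 min
Sun: 7:46 AM–6:17 PM = 10 h 31 min; less 45 min break → 9 h 46 min
Total worked: 45 h 14 min = 45.23 h.
Threshold 37.5 h → overtime 7 h 44 min, regular 37 h 30 min.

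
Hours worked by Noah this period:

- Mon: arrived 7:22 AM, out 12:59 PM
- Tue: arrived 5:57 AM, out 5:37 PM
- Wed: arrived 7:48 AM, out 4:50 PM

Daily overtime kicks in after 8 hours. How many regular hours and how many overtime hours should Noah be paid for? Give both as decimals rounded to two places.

Mon: 7:22 AM–12:59 PM = 5 h 37 min
Tue: 5:57 AM–5:37 PM = 11 h 40 min
Wed: 7:48 AM–4:50 PM = 9 h 2 min
Mon reg 5 h 37 min / OT 0 h 0 min; Tue reg 8 h 0 min / OT 3 h 40 min; Wed reg 8 h 0 min / OT 1 h 2 min.
Totals: regular 21 h 37 min, overtime 4 h 42 min.

Regular 21.62 hours, overtime 4.70 hours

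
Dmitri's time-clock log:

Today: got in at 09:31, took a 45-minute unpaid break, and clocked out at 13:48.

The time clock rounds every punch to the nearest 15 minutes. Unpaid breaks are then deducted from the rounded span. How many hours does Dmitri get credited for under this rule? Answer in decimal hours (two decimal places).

3.50 hours

Today: in 09:31→09:30, out 13:48→13:45; 4 h 15 min − 45 min = 3 h 30 min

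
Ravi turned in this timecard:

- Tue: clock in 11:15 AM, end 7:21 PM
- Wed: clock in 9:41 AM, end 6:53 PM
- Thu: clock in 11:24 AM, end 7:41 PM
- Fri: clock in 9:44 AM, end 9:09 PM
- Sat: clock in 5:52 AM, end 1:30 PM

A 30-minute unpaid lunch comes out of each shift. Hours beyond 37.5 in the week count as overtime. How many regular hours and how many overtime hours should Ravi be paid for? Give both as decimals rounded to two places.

Regular 37.50 hours, overtime 4.63 hours

Tue: 11:15 AM–7:21 PM = 8 h 6 min; less 30 min break → 7 h 36 min
Wed: 9:41 AM–6:53 PM = 9 h 12 min; less 30 min break → 8 h 42 min
Thu: 11:24 AM–7:41 PM = 8 h 17 min; less 30 min break → 7 h 47 min
Fri: 9:44 AM–9:09 PM = 11 h 25 min; less 30 min break → 10 h 55 min
Sat: 5:52 AM–1:30 PM = 7 h 38 min; less 30 min break → 7 h 8 min
Total worked: 42 h 8 min = 42.13 h.
Threshold 37.5 h → overtime 4 h 38 min, regular 37 h 30 min.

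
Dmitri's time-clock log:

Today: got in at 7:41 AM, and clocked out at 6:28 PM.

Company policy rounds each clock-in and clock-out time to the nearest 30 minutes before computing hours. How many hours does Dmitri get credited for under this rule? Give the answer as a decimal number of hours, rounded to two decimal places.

Today: in 7:41 AM→7:30 AM, out 6:28 PM→6:30 PM; 11 h 0 min

11.00 hours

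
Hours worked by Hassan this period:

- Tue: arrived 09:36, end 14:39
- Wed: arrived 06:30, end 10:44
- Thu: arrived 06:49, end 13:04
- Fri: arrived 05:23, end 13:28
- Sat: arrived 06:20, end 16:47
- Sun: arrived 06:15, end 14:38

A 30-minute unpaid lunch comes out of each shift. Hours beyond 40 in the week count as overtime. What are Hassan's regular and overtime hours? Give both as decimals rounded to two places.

Tue: 09:36–14:39 = 5 h 3 min; less 30 min break → 4 h 33 min
Wed: 06:30–10:44 = 4 h 14 min; less 30 min break → 3 h 44 min
Thu: 06:49–13:04 = 6 h 15 min; less 30 min break → 5 h 45 min
Fri: 05:23–13:28 = 8 h 5 min; less 30 min break → 7 h 35 min
Sat: 06:20–16:47 = 10 h 27 min; less 30 min break → 9 h 57 min
Sun: 06:15–14:38 = 8 h 23 min; less 30 min break → 7 h 53 min
Total worked: 39 h 27 min = 39.45 h.
Threshold 40 h → overtime 0 h 0 min, regular 39 h 27 min.

Regular 39.45 hours, overtime 0.00 hours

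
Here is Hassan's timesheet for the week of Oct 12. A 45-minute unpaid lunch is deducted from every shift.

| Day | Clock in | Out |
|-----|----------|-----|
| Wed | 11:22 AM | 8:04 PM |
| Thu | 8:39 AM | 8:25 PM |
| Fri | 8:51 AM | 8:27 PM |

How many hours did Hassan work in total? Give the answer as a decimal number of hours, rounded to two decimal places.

Wed: 11:22 AM–8:04 PM = 8 h 42 min; less 45 min break → 7 h 57 min
Thu: 8:39 AM–8:25 PM = 11 h 46 min; less 45 min break → 11 h 1 min
Fri: 8:51 AM–8:27 PM = 11 h 36 min; less 45 min break → 10 h 51 min
Total: 7 h 57 min + 11 h 1 min + 10 h 51 min = 29 h 49 min.

29.82 hours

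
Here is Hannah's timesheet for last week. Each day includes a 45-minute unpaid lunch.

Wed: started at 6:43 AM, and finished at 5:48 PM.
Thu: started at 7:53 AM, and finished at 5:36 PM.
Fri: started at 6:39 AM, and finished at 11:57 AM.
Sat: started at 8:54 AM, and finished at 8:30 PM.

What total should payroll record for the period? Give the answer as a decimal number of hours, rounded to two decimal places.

34.70 hours

Wed: 6:43 AM–5:48 PM = 11 h 5 min; less 45 min break → 10 h 20 min
Thu: 7:53 AM–5:36 PM = 9 h 43 min; less 45 min break → 8 h 58 min
Fri: 6:39 AM–11:57 AM = 5 h 18 min; less 45 min break → 4 h 33 min
Sat: 8:54 AM–8:30 PM = 11 h 36 min; less 45 min break → 10 h 51 min
Total: 10 h 20 min + 8 h 58 min + 4 h 33 min + 10 h 51 min = 34 h 42 min.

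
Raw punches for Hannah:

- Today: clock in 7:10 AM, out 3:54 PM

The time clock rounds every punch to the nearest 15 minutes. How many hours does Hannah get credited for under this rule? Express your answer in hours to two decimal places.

8.75 hours

Today: in 7:10 AM→7:15 AM, out 3:54 PM→4:00 PM; 8 h 45 min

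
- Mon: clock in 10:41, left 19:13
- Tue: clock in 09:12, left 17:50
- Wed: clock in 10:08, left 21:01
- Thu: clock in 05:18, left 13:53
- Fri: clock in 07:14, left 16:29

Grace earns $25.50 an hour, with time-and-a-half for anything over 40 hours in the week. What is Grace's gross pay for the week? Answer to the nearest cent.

Mon: 10:41–19:13 = 8 h 32 min
Tue: 09:12–17:50 = 8 h 38 min
Wed: 10:08–21:01 = 10 h 53 min
Thu: 05:18–13:53 = 8 h 35 min
Fri: 07:14–16:29 = 9 h 15 min
Total worked: 45 h 53 min = 2753 min.
Regular 40 h 0 min = 2400 min at $25.50/h; overtime 5 h 53 min = 353 min at $38.25/h.
Pay = (2400 × $25.50 + 353 × $38.25) ÷ 60 = $1245.04.

$1245.04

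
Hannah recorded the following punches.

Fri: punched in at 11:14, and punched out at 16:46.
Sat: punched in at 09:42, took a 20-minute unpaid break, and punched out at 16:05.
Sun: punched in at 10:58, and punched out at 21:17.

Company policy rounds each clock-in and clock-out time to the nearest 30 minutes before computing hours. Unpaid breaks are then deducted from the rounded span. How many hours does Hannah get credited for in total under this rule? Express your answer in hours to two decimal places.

22.67 hours

Fri: in 11:14→11:00, out 16:46→17:00; 6 h 0 min
Sat: in 09:42→09:30, out 16:05→16:00; 6 h 30 min − 20 min = 6 h 10 min
Sun: in 10:58→11:00, out 21:17→21:30; 10 h 30 min
Total credited: 22 h 40 min.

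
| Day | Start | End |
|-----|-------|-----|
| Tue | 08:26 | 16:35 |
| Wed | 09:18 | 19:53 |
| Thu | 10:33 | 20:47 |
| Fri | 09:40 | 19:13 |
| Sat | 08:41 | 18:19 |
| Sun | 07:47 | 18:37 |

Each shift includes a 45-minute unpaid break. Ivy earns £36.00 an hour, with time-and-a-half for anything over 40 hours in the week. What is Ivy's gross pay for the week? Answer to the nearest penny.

Tue: 08:26–16:35 = 8 h 9 min; less 45 min break → 7 h 24 min
Wed: 09:18–19:53 = 10 h 35 min; less 45 min break → 9 h 50 min
Thu: 10:33–20:47 = 10 h 14 min; less 45 min break → 9 h 29 min
Fri: 09:40–19:13 = 9 h 33 min; less 45 min break → 8 h 48 min
Sat: 08:41–18:19 = 9 h 38 min; less 45 min break → 8 h 53 min
Sun: 07:47–18:37 = 10 h 50 min; less 45 min break → 10 h 5 min
Total worked: 54 h 29 min = 3269 min.
Regular 40 h 0 min = 2400 min at £36.00/h; overtime 14 h 29 min = 869 min at £54.00/h.
Pay = (2400 × £36.00 + 869 × £54.00) ÷ 60 = £2222.10.

£2222.10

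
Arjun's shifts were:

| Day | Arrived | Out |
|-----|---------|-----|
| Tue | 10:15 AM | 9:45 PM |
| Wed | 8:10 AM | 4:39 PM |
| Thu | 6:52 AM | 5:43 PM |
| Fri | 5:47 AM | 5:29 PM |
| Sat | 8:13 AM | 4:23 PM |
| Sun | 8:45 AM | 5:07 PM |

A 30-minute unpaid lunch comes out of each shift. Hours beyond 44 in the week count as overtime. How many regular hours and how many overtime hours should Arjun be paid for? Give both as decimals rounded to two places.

Tue: 10:15 AM–9:45 PM = 11 h 30 min; less 30 min break → 11 h 0 min
Wed: 8:10 AM–4:39 PM = 8 h 29 min; less 30 min break → 7 h 59 min
Thu: 6:52 AM–5:43 PM = 10 h 51 min; less 30 min break → 10 h 21 min
Fri: 5:47 AM–5:29 PM = 11 h 42 min; less 30 min break → 11 h 12 min
Sat: 8:13 AM–4:23 PM = 8 h 10 min; less 30 min break → 7 h 40 min
Sun: 8:45 AM–5:07 PM = 8 h 22 min; less 30 min break → 7 h 52 min
Total worked: 56 h 4 min = 56.07 h.
Threshold 44 h → overtime 12 h 4 min, regular 44 h 0 min.

Regular 44.00 hours, overtime 12.07 hours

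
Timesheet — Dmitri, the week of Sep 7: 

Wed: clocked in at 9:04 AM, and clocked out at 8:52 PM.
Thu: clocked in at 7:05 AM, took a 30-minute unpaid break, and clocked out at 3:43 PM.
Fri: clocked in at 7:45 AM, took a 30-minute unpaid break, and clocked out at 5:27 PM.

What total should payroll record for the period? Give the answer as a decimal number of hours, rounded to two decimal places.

29.13 hours

Wed: 9:04 AM–8:52 PM = 11 h 48 min
Thu: 7:05 AM–3:43 PM = 8 h 38 min; less 30 min break → 8 h 8 min
Fri: 7:45 AM–5:27 PM = 9 h 42 min; less 30 min break → 9 h 12 min
Total: 11 h 48 min + 8 h 8 min + 9 h 12 min = 29 h 8 min.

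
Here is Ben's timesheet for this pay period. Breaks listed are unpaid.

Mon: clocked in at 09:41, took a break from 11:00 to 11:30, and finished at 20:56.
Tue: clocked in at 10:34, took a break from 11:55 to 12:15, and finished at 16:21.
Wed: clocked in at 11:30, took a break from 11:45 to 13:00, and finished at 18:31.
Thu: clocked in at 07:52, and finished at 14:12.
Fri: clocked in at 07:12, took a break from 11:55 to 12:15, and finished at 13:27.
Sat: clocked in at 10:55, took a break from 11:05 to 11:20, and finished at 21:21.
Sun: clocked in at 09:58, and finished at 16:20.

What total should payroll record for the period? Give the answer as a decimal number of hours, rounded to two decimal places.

50.77 hours

Mon: 09:41–20:56 = 11 h 15 min; less 30 min break → 10 h 45 min
Tue: 10:34–16:21 = 5 h 47 min; less 20 min break → 5 h 27 min
Wed: 11:30–18:31 = 7 h 1 min; less 75 min break → 5 h 46 min
Thu: 07:52–14:12 = 6 h 20 min
Fri: 07:12–13:27 = 6 h 15 min; less 20 min break → 5 h 55 min
Sat: 10:55–21:21 = 10 h 26 min; less 15 min break → 10 h 11 min
Sun: 09:58–16:20 = 6 h 22 min
Total: 10 h 45 min + 5 h 27 min + 5 h 46 min + 6 h 20 min + 5 h 55 min + 10 h 11 min + 6 h 22 min = 50 h 46 min.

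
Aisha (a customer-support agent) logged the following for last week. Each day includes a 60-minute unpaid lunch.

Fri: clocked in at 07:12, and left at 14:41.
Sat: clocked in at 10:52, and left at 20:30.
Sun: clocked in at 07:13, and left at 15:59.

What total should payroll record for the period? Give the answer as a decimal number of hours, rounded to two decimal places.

22.88 hours

Fri: 07:12–14:41 = 7 h 29 min; less 60 min break → 6 h 29 min
Sat: 10:52–20:30 = 9 h 38 min; less 60 min break → 8 h 38 min
Sun: 07:13–15:59 = 8 h 46 min; less 60 min break → 7 h 46 min
Total: 6 h 29 min + 8 h 38 min + 7 h 46 min = 22 h 53 min.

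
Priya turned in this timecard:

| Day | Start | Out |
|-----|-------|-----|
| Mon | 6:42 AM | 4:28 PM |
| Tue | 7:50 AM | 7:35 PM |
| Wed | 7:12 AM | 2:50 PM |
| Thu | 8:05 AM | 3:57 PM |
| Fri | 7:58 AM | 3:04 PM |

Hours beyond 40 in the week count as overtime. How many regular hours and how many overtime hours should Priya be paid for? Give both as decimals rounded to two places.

Regular 40.00 hours, overtime 4.12 hours

Mon: 6:42 AM–4:28 PM = 9 h 46 min
Tue: 7:50 AM–7:35 PM = 11 h 45 min
Wed: 7:12 AM–2:50 PM = 7 h 38 min
Thu: 8:05 AM–3:57 PM = 7 h 52 min
Fri: 7:58 AM–3:04 PM = 7 h 6 min
Total worked: 44 h 7 min = 44.12 h.
Threshold 40 h → overtime 4 h 7 min, regular 40 h 0 min.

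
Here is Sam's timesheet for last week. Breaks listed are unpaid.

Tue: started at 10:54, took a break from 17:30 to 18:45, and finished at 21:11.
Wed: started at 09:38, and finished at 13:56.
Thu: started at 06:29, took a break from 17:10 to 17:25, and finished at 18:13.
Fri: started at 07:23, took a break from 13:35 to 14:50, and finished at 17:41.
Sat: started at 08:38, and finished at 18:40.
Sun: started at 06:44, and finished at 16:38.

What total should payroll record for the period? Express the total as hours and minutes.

53 h 48 min

Tue: 10:54–21:11 = 10 h 17 min; less 75 min break → 9 h 2 min
Wed: 09:38–13:56 = 4 h 18 min
Thu: 06:29–18:13 = 11 h 44 min; less 15 min break → 11 h 29 min
Fri: 07:23–17:41 = 10 h 18 min; less 75 min break → 9 h 3 min
Sat: 08:38–18:40 = 10 h 2 min
Sun: 06:44–16:38 = 9 h 54 min
Total: 9 h 2 min + 4 h 18 min + 11 h 29 min + 9 h 3 min + 10 h 2 min + 9 h 54 min = 53 h 48 min.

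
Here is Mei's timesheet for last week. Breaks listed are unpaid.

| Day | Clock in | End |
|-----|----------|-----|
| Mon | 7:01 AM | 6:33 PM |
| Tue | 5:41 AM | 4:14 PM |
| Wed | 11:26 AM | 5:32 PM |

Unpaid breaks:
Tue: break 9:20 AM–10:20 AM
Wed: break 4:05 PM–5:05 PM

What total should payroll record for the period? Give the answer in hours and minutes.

Mon: 7:01 AM–6:33 PM = 11 h 32 min
Tue: 5:41 AM–4:14 PM = 10 h 33 min; less 60 min break → 9 h 33 min
Wed: 11:26 AM–5:32 PM = 6 h 6 min; less 60 min break → 5 h 6 min
Total: 11 h 32 min + 9 h 33 min + 5 h 6 min = 26 h 11 min.

26 h 11 min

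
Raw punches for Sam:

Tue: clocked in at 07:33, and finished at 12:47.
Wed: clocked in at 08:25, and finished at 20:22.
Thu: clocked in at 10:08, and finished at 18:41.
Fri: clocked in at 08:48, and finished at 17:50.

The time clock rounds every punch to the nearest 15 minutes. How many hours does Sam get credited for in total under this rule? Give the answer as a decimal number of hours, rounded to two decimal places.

Tue: in 07:33→07:30, out 12:47→12:45; 5 h 15 min
Wed: in 08:25→08:30, out 20:22→20:15; 11 h 45 min
Thu: in 10:08→10:15, out 18:41→18:45; 8 h 30 min
Fri: in 08:48→08:45, out 17:50→17:45; 9 h 0 min
Total credited: 34 h 30 min.

34.50 hours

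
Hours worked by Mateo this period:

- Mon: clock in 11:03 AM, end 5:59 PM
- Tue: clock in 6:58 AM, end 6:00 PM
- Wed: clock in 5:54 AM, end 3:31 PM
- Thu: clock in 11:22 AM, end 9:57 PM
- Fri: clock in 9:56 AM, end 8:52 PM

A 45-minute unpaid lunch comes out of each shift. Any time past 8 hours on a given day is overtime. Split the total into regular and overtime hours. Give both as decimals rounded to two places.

Mon: 11:03 AM–5:59 PM = 6 h 56 min; less 45 min break → 6 h 11 min
Tue: 6:58 AM–6:00 PM = 11 h 2 min; less 45 min break → 10 h 17 min
Wed: 5:54 AM–3:31 PM = 9 h 37 min; less 45 min break → 8 h 52 min
Thu: 11:22 AM–9:57 PM = 10 h 35 min; less 45 min break → 9 h 50 min
Fri: 9:56 AM–8:52 PM = 10 h 56 min; less 45 min break → 10 h 11 min
Mon reg 6 h 11 min / OT 0 h 0 min; Tue reg 8 h 0 min / OT 2 h 17 min; Wed reg 8 h 0 min / OT 0 h 52 min; Thu reg 8 h 0 min / OT 1 h 50 min; Fri reg 8 h 0 min / OT 2 h 11 min.
Totals: regular 38 h 11 min, overtime 7 h 10 min.

Regular 38.18 hours, overtime 7.17 hours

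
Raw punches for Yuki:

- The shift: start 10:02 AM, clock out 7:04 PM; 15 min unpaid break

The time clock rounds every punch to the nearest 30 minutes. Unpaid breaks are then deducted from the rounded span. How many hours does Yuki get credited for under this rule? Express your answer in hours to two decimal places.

The shift: in 10:02 AM→10:00 AM, out 7:04 PM→7:00 PM; 9 h 0 min − 15 min = 8 h 45 min

8.75 hours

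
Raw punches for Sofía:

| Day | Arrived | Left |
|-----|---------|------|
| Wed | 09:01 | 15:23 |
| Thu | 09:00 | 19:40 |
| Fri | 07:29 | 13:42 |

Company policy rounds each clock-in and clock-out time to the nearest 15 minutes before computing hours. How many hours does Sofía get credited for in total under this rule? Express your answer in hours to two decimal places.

Wed: in 09:01→09:00, out 15:23→15:30; 6 h 30 min
Thu: in 09:00→09:00, out 19:40→19:45; 10 h 45 min
Fri: in 07:29→07:30, out 13:42→13:45; 6 h 15 min
Total credited: 23 h 30 min.

23.50 hours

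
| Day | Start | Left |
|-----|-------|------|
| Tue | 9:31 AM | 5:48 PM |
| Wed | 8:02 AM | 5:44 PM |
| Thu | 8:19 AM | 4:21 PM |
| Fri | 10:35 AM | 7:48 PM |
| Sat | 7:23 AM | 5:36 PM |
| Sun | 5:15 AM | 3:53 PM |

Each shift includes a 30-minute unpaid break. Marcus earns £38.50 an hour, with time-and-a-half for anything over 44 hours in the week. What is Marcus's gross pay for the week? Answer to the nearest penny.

Tue: 9:31 AM–5:48 PM = 8 h 17 min; less 30 min break → 7 h 47 min
Wed: 8:02 AM–5:44 PM = 9 h 42 min; less 30 min break → 9 h 12 min
Thu: 8:19 AM–4:21 PM = 8 h 2 min; less 30 min break → 7 h 32 min
Fri: 10:35 AM–7:48 PM = 9 h 13 min; less 30 min break → 8 h 43 min
Sat: 7:23 AM–5:36 PM = 10 h 13 min; less 30 min break → 9 h 43 min
Sun: 5:15 AM–3:53 PM = 10 h 38 min; less 30 min break → 10 h 8 min
Total worked: 53 h 5 min = 3185 min.
Regular 44 h 0 min = 2640 min at £38.50/h; overtime 9 h 5 min = 545 min at £57.75/h.
Pay = (2640 × £38.50 + 545 × £57.75) ÷ 60 = £2218.56.

£2218.56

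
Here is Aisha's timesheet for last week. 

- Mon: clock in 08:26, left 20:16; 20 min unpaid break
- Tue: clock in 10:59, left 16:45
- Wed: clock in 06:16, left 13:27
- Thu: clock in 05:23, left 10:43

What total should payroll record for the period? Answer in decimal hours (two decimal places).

Mon: 08:26–20:16 = 11 h 50 min; less 20 min break → 11 h 30 min
Tue: 10:59–16:45 = 5 h 46 min
Wed: 06:16–13:27 = 7 h 11 min
Thu: 05:23–10:43 = 5 h 20 min
Total: 11 h 30 min + 5 h 46 min + 7 h 11 min + 5 h 20 min = 29 h 47 min.

29.78 hours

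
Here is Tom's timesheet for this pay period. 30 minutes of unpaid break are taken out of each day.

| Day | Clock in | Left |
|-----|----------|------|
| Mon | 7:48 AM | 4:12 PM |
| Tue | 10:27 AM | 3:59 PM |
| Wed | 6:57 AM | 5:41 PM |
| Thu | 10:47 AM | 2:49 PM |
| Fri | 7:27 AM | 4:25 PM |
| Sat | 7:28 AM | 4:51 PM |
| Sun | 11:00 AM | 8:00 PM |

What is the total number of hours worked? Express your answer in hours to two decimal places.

Mon: 7:48 AM–4:12 PM = 8 h 24 min; less 30 min break → 7 h 54 min
Tue: 10:27 AM–3:59 PM = 5 h 32 min; less 30 min break → 5 h 2 min
Wed: 6:57 AM–5:41 PM = 10 h 44 min; less 30 min break → 10 h 14 min
Thu: 10:47 AM–2:49 PM = 4 h 2 min; less 30 min break → 3 h 32 min
Fri: 7:27 AM–4:25 PM = 8 h 58 min; less 30 min break → 8 h 28 min
Sat: 7:28 AM–4:51 PM = 9 h 23 min; less 30 min break → 8 h 53 min
Sun: 11:00 AM–8:00 PM = 9 h 0 min; less 30 min break → 8 h 30 min
Total: 7 h 54 min + 5 h 2 min + 10 h 14 min + 3 h 32 min + 8 h 28 min + 8 h 53 min + 8 h 30 min = 52 h 33 min.

52.55 hours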